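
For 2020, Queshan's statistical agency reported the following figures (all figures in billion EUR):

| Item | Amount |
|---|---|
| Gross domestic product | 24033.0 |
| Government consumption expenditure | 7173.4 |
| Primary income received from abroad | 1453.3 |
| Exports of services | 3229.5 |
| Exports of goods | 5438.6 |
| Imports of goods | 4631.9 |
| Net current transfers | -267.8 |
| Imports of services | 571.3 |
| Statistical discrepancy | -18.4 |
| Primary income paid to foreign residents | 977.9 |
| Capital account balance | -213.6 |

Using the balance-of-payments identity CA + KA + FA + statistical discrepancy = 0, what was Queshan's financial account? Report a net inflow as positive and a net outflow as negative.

-3440.5

Goods balance = 5438.6 - 4631.9 = 806.7
Services balance = 3229.5 - 571.3 = 2658.2
Trade balance (goods + services) = 806.7 + 2658.2 = 3464.9
Net primary income = 1453.3 - 977.9 = 475.4
Net secondary income = -267.8
Current account = 3464.9 + 475.4 + (-267.8) = 3672.5
Financial account = -(3672.5 + (-213.6) + (-18.4)) = -3440.5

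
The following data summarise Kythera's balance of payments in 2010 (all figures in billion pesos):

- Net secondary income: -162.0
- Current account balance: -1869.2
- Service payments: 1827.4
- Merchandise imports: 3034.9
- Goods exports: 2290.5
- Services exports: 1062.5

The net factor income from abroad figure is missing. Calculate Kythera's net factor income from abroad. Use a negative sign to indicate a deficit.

-197.9

Current account = goods balance + services balance + net primary income + net secondary income
Sum of the known components = -1671.3
Net factor income from abroad = CA - (known components) = -1869.2 - (-1671.3) = -197.9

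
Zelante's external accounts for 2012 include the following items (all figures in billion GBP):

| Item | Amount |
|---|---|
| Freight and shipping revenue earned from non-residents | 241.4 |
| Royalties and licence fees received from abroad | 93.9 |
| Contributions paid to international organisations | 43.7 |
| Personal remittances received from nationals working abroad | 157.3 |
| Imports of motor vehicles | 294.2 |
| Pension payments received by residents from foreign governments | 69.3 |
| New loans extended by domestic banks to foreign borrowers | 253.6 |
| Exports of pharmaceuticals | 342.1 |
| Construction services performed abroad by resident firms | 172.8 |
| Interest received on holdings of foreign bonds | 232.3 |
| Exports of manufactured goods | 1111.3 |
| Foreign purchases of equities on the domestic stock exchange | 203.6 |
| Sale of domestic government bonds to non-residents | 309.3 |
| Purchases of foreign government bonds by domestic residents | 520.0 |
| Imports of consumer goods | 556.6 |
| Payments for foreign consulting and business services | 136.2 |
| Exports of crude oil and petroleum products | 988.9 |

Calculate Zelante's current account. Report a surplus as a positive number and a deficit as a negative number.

Goods: 342.1 + 988.9 - 556.6 - 294.2 + 1111.3 = 1591.5
Services: 93.9 + 241.4 - 136.2 + 172.8 = 371.9
Primary income: 232.3
Secondary income: 157.3 + 69.3 - 43.7 = 182.9
Current account = 1591.5 + 371.9 + 232.3 + 182.9 = 2378.6
(Excluded from the current account — financial account: new loans extended by domestic banks to foreign borrowers 253.6, foreign purchases of equities on the domestic stock exchange 203.6, sale of domestic government bonds to non-residents 309.3, purchases of foreign government bonds by domestic residents 520.0.)

2378.6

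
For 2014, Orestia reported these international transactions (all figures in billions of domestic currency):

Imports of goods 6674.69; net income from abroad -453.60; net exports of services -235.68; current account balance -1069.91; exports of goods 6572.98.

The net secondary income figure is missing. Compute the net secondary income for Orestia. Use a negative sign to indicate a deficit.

-278.92

Current account = goods balance + services balance + net primary income + net secondary income
Sum of the known components = -790.99
Net secondary income = CA - (known components) = -1069.91 - (-790.99) = -278.92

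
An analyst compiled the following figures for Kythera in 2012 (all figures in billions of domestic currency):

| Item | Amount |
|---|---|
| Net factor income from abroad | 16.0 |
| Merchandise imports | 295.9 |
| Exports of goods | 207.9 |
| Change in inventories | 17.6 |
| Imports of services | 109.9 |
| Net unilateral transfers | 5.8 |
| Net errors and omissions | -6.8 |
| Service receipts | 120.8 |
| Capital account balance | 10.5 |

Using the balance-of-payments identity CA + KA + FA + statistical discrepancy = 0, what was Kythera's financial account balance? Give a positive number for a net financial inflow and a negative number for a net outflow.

51.6

Goods balance = 207.9 - 295.9 = -88.0
Services balance = 120.8 - 109.9 = 10.9
Trade balance (goods + services) = -88.0 + 10.9 = -77.1
Net primary income = 16.0
Net secondary income = 5.8
Current account = -77.1 + 16.0 + 5.8 = -55.3
Financial account = -(-55.3 + 10.5 + (-6.8)) = 51.6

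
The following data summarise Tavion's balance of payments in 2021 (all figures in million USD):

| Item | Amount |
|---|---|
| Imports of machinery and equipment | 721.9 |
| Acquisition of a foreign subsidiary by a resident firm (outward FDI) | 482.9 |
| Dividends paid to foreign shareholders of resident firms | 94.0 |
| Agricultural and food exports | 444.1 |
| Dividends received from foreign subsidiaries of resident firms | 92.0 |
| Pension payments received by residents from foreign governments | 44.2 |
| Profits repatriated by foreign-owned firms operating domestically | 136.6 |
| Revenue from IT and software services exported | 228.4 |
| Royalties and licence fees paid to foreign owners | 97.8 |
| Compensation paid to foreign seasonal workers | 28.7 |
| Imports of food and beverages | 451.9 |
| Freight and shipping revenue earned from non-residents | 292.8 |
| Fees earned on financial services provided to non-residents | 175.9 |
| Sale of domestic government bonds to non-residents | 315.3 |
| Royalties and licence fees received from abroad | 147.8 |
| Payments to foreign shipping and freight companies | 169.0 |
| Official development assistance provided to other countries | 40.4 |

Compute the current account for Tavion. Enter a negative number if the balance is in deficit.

-315.1

Goods: 444.1 - 721.9 - 451.9 = -729.7
Services: -97.8 - 169.0 + 175.9 + 292.8 + 228.4 + 147.8 = 578.1
Primary income: -136.6 - 94.0 - 28.7 + 92.0 = -167.3
Secondary income: 44.2 - 40.4 = 3.8
Current account = (-729.7) + 578.1 + (-167.3) + 3.8 = -315.1
(Excluded from the current account — financial account: acquisition of a foreign subsidiary by a resident firm (outward FDI) 482.9, sale of domestic government bonds to non-residents 315.3.)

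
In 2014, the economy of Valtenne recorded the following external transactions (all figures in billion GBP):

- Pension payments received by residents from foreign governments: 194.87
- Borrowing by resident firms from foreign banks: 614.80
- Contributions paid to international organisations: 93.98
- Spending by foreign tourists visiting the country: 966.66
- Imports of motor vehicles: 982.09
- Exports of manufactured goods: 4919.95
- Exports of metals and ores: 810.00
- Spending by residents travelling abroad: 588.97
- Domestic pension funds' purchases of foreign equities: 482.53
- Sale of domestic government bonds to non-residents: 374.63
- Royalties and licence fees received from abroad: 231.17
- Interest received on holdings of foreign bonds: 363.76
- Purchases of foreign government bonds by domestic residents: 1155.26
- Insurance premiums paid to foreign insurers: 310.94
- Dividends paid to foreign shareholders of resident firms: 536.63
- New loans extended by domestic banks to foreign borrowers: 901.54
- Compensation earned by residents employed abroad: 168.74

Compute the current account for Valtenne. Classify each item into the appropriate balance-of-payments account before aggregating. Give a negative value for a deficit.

Goods: 810.00 - 982.09 + 4919.95 = 4747.86
Services: 231.17 - 310.94 + 966.66 - 588.97 = 297.92
Primary income: 168.74 + 363.76 - 536.63 = -4.13
Secondary income: -93.98 + 194.87 = 100.89
Current account = 4747.86 + 297.92 + (-4.13) + 100.89 = 5142.54
(Excluded from the current account — financial account: borrowing by resident firms from foreign banks 614.80, domestic pension funds' purchases of foreign equities 482.53, sale of domestic government bonds to non-residents 374.63, purchases of foreign government bonds by domestic residents 1155.26, new loans extended by domestic banks to foreign borrowers 901.54.)

5142.54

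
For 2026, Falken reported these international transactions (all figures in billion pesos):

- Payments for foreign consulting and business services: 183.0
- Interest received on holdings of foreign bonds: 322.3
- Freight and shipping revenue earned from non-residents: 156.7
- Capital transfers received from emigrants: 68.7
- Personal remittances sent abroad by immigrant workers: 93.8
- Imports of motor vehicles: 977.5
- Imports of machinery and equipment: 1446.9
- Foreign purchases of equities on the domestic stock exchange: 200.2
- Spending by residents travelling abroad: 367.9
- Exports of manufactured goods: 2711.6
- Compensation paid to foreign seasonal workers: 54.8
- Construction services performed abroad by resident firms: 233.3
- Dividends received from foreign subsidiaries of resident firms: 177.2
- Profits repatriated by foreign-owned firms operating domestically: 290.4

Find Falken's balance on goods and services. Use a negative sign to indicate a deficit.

Goods: -977.5 + 2711.6 - 1446.9 = 287.2
Services: -367.9 + 233.3 + 156.7 - 183.0 = -160.9
Trade balance = 287.2 + (-160.9) = 126.3
(Excluded from the trade balance — primary income: interest received on holdings of foreign bonds 322.3, compensation paid to foreign seasonal workers 54.8, dividends received from foreign subsidiaries of resident firms 177.2, profits repatriated by foreign-owned firms operating domestically 290.4; capital account: capital transfers received from emigrants 68.7; secondary income: personal remittances sent abroad by immigrant workers 93.8; financial account: foreign purchases of equities on the domestic stock exchange 200.2.)

126.3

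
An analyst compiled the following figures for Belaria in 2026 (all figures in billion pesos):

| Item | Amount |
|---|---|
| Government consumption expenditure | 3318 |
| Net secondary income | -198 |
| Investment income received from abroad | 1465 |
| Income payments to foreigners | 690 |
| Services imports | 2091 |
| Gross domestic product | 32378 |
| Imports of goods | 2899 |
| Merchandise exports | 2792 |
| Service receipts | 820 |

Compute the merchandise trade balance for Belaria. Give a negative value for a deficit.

-107

Goods balance = 2792 - 2899 = -107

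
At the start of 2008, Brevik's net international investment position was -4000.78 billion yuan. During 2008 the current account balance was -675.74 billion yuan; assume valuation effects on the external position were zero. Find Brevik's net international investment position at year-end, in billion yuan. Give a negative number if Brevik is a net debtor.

-4676.52

With no valuation effects, change in NIIP = current account = -675.74
End-of-year NIIP = -4000.78 + (-675.74) = -4676.52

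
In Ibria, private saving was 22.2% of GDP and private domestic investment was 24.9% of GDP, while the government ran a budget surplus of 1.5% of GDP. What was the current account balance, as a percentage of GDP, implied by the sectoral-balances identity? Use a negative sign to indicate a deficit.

By the sectoral-balances identity, CA = (S_private - I) + (T - G).
Private balance = 22.2 - 24.9 = -2.7
Government balance (T - G) = 1.5
CA = -2.7 + 1.5 = -1.2

-1.2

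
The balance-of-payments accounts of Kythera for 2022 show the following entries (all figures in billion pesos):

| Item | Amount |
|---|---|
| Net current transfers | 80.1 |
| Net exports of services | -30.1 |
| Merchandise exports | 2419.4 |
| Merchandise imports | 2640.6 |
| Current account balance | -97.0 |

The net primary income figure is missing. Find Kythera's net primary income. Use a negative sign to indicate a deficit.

74.2

Current account = goods balance + services balance + net primary income + net secondary income
Sum of the known components = -171.2
Net primary income = CA - (known components) = -97.0 - (-171.2) = 74.2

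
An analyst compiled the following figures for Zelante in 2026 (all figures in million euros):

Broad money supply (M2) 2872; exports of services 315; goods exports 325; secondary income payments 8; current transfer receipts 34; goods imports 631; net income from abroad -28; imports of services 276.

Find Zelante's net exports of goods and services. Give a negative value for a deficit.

Goods balance = 325 - 631 = -306
Services balance = 315 - 276 = 39
Trade balance (goods + services) = -306 + 39 = -267

-267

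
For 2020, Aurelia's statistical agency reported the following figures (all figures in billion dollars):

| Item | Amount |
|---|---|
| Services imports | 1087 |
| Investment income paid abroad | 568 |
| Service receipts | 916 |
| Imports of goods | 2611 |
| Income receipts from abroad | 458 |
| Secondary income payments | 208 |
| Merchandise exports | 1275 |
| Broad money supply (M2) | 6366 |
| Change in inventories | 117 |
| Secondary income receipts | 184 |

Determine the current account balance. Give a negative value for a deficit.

-1641

Goods balance = 1275 - 2611 = -1336
Services balance = 916 - 1087 = -171
Trade balance (goods + services) = -1336 + (-171) = -1507
Net primary income = 458 - 568 = -110
Net secondary income = 184 - 208 = -24
Current account = -1507 + (-110) + (-24) = -1641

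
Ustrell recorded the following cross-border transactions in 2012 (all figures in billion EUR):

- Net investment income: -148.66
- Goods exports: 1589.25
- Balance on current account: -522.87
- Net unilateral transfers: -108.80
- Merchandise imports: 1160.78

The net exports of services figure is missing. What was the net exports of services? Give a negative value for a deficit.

-693.88

Current account = goods balance + services balance + net primary income + net secondary income
Sum of the known components = 171.01
Net exports of services = CA - (known components) = -522.87 - 171.01 = -693.88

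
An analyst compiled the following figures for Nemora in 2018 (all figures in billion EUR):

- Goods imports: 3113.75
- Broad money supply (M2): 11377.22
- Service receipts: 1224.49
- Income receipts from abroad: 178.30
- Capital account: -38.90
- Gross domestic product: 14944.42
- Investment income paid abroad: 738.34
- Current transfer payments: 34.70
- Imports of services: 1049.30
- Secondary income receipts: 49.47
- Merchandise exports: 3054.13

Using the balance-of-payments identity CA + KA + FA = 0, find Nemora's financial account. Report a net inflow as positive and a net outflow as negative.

Goods balance = 3054.13 - 3113.75 = -59.62
Services balance = 1224.49 - 1049.30 = 175.19
Trade balance (goods + services) = -59.62 + 175.19 = 115.57
Net primary income = 178.30 - 738.34 = -560.04
Net secondary income = 49.47 - 34.70 = 14.77
Current account = 115.57 + (-560.04) + 14.77 = -429.70
Financial account = -(-429.70 + (-38.90)) = 468.60

468.60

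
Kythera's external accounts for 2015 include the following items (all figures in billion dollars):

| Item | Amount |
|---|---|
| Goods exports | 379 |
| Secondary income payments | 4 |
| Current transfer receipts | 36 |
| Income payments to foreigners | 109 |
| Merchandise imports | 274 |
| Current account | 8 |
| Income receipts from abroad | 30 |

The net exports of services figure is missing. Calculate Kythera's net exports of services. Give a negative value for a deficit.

-50

Current account = goods balance + services balance + net primary income + net secondary income
Sum of the known components = 58
Net exports of services = CA - (known components) = 8 - 58 = -50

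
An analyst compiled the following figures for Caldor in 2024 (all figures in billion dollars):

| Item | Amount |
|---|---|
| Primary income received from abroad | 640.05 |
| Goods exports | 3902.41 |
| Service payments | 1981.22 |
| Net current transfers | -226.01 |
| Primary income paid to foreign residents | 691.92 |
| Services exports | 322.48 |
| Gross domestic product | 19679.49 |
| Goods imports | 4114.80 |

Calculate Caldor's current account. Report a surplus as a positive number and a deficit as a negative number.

Goods balance = 3902.41 - 4114.80 = -212.39
Services balance = 322.48 - 1981.22 = -1658.74
Trade balance (goods + services) = -212.39 + (-1658.74) = -1871.13
Net primary income = 640.05 - 691.92 = -51.87
Net secondary income = -226.01
Current account = -1871.13 + (-51.87) + (-226.01) = -2149.01

-2149.01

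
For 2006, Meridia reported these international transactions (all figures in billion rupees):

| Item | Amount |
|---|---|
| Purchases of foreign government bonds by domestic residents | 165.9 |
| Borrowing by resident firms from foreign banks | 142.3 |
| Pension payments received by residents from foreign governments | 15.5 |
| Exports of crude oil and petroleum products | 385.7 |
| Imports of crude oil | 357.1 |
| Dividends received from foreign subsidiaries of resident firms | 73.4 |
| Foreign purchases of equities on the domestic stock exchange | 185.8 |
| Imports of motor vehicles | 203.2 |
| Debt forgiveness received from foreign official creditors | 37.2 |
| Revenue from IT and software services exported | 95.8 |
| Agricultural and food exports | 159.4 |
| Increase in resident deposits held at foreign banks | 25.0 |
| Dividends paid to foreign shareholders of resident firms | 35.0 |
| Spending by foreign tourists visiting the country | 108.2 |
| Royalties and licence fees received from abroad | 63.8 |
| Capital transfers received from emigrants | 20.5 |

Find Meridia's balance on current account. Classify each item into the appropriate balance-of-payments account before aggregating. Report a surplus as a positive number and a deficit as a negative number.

Goods: 159.4 - 357.1 - 203.2 + 385.7 = -15.2
Services: 63.8 + 108.2 + 95.8 = 267.8
Primary income: -35.0 + 73.4 = 38.4
Secondary income: 15.5
Current account = (-15.2) + 267.8 + 38.4 + 15.5 = 306.5
(Excluded from the current account — financial account: purchases of foreign government bonds by domestic residents 165.9, borrowing by resident firms from foreign banks 142.3, foreign purchases of equities on the domestic stock exchange 185.8, increase in resident deposits held at foreign banks 25.0; capital account: debt forgiveness received from foreign official creditors 37.2, capital transfers received from emigrants 20.5.)

306.5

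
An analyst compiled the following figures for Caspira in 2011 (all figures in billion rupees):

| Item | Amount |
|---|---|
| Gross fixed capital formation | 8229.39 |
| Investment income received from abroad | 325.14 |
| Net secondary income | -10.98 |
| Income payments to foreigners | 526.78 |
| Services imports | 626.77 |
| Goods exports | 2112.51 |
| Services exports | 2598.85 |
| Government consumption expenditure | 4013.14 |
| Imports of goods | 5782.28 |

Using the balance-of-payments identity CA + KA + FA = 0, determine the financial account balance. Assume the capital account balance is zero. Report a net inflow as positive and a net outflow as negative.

Goods balance = 2112.51 - 5782.28 = -3669.77
Services balance = 2598.85 - 626.77 = 1972.08
Trade balance (goods + services) = -3669.77 + 1972.08 = -1697.69
Net primary income = 325.14 - 526.78 = -201.64
Net secondary income = -10.98
Current account = -1697.69 + (-201.64) + (-10.98) = -1910.31
Financial account = -(-1910.31) = 1910.31

1910.31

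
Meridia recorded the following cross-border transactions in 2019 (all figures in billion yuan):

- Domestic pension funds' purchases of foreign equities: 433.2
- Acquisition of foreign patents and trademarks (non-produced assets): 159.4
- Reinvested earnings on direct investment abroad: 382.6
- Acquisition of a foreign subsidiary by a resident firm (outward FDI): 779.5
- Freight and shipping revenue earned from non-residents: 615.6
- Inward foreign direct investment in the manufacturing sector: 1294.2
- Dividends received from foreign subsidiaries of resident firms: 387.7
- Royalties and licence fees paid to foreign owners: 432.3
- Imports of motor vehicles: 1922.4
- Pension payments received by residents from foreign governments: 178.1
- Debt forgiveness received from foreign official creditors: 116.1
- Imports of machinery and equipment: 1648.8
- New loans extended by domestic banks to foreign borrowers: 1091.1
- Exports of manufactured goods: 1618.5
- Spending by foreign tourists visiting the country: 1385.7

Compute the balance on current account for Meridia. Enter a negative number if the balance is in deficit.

Goods: 1618.5 - 1922.4 - 1648.8 = -1952.7
Services: 615.6 - 432.3 + 1385.7 = 1569.0
Primary income: 387.7 + 382.6 = 770.3
Secondary income: 178.1
Current account = (-1952.7) + 1569.0 + 770.3 + 178.1 = 564.7
(Excluded from the current account — financial account: domestic pension funds' purchases of foreign equities 433.2, acquisition of a foreign subsidiary by a resident firm (outward FDI) 779.5, inward foreign direct investment in the manufacturing sector 1294.2, new loans extended by domestic banks to foreign borrowers 1091.1; capital account: acquisition of foreign patents and trademarks (non-produced assets) 159.4, debt forgiveness received from foreign official creditors 116.1.)

564.7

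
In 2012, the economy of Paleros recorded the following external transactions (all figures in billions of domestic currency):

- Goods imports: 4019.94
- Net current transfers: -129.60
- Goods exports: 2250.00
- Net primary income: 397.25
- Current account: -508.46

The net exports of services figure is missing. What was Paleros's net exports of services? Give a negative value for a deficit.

Current account = goods balance + services balance + net primary income + net secondary income
Sum of the known components = -1502.29
Net exports of services = CA - (known components) = -508.46 - (-1502.29) = 993.83

993.83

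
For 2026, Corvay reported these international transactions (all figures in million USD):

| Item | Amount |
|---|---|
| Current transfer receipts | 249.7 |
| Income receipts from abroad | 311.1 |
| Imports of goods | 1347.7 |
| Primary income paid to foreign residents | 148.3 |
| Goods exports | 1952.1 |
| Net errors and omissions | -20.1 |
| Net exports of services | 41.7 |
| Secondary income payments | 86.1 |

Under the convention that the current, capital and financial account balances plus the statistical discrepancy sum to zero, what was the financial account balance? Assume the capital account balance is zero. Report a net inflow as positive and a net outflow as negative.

-952.4

Goods balance = 1952.1 - 1347.7 = 604.4
Services balance = 41.7
Trade balance (goods + services) = 604.4 + 41.7 = 646.1
Net primary income = 311.1 - 148.3 = 162.8
Net secondary income = 249.7 - 86.1 = 163.6
Current account = 646.1 + 162.8 + 163.6 = 972.5
Financial account = -(972.5 + (-20.1)) = -952.4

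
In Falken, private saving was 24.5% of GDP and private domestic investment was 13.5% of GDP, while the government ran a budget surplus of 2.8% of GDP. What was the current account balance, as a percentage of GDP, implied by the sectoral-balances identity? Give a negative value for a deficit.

13.8

By the sectoral-balances identity, CA = (S_private - I) + (T - G).
Private balance = 24.5 - 13.5 = 11.0
Government balance (T - G) = 2.8
CA = 11.0 + 2.8 = 13.8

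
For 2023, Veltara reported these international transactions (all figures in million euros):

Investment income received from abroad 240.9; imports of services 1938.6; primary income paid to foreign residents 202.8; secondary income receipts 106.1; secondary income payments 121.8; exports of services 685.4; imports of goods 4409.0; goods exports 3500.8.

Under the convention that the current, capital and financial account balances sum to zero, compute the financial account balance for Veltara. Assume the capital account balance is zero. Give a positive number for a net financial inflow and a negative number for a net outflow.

Goods balance = 3500.8 - 4409.0 = -908.2
Services balance = 685.4 - 1938.6 = -1253.2
Trade balance (goods + services) = -908.2 + (-1253.2) = -2161.4
Net primary income = 240.9 - 202.8 = 38.1
Net secondary income = 106.1 - 121.8 = -15.7
Current account = -2161.4 + 38.1 + (-15.7) = -2139.0
Financial account = -(-2139.0) = 2139.0

2139.0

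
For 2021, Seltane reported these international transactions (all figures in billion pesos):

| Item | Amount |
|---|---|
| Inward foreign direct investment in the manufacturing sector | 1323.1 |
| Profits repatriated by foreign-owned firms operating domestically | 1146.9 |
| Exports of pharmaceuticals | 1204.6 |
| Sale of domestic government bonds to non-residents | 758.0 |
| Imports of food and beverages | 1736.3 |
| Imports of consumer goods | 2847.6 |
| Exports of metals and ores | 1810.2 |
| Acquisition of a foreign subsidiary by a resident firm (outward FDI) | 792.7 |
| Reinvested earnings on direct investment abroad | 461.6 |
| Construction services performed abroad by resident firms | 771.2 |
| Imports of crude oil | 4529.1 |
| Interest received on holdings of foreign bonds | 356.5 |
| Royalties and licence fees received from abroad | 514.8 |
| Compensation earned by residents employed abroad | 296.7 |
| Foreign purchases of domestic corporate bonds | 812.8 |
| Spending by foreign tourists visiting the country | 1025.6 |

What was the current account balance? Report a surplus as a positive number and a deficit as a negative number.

-3818.7

Goods: -4529.1 + 1204.6 - 2847.6 - 1736.3 + 1810.2 = -6098.2
Services: 1025.6 + 514.8 + 771.2 = 2311.6
Primary income: 356.5 + 461.6 - 1146.9 + 296.7 = -32.1
Current account = (-6098.2) + 2311.6 + (-32.1) = -3818.7
(Excluded from the current account — financial account: inward foreign direct investment in the manufacturing sector 1323.1, sale of domestic government bonds to non-residents 758.0, acquisition of a foreign subsidiary by a resident firm (outward FDI) 792.7, foreign purchases of domestic corporate bonds 812.8.)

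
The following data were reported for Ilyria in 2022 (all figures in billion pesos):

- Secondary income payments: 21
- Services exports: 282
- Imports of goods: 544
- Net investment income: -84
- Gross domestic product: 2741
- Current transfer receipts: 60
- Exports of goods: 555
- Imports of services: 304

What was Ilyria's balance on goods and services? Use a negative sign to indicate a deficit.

-11

Goods balance = 555 - 544 = 11
Services balance = 282 - 304 = -22
Trade balance (goods + services) = 11 + (-22) = -11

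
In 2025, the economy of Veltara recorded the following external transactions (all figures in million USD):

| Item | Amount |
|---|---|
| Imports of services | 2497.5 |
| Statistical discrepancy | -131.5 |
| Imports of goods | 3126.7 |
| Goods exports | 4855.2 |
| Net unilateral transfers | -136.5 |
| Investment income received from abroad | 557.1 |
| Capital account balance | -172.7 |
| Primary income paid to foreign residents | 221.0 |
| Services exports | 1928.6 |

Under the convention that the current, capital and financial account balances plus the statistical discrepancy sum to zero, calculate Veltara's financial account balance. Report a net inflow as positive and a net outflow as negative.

-1055.0

Goods balance = 4855.2 - 3126.7 = 1728.5
Services balance = 1928.6 - 2497.5 = -568.9
Trade balance (goods + services) = 1728.5 + (-568.9) = 1159.6
Net primary income = 557.1 - 221.0 = 336.1
Net secondary income = -136.5
Current account = 1159.6 + 336.1 + (-136.5) = 1359.2
Financial account = -(1359.2 + (-172.7) + (-131.5)) = -1055.0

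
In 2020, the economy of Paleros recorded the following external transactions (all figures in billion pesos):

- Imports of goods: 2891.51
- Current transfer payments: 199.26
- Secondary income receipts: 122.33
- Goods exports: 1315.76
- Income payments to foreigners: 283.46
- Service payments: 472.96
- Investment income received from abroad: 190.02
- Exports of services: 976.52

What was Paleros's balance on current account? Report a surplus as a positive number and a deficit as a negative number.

Goods balance = 1315.76 - 2891.51 = -1575.75
Services balance = 976.52 - 472.96 = 503.56
Trade balance (goods + services) = -1575.75 + 503.56 = -1072.19
Net primary income = 190.02 - 283.46 = -93.44
Net secondary income = 122.33 - 199.26 = -76.93
Current account = -1072.19 + (-93.44) + (-76.93) = -1242.56

-1242.56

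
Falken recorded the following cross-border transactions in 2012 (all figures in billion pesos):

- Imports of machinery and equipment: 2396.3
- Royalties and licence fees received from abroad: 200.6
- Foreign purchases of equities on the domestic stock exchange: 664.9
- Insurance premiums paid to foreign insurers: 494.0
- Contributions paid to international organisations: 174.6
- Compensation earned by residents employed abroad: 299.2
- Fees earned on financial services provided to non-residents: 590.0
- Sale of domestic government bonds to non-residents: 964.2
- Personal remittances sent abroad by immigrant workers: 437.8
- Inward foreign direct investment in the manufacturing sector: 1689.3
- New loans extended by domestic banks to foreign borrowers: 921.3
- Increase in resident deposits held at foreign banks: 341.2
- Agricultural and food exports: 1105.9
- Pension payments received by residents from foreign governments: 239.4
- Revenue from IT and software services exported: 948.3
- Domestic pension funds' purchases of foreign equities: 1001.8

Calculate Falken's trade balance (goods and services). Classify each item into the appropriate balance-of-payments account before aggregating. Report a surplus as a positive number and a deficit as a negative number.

Goods: 1105.9 - 2396.3 = -1290.4
Services: 590.0 - 494.0 + 200.6 + 948.3 = 1244.9
Trade balance = -1290.4 + 1244.9 = -45.5
(Excluded from the trade balance — financial account: foreign purchases of equities on the domestic stock exchange 664.9, sale of domestic government bonds to non-residents 964.2, inward foreign direct investment in the manufacturing sector 1689.3, new loans extended by domestic banks to foreign borrowers 921.3, increase in resident deposits held at foreign banks 341.2, domestic pension funds' purchases of foreign equities 1001.8; secondary income: contributions paid to international organisations 174.6, personal remittances sent abroad by immigrant workers 437.8, pension payments received by residents from foreign governments 239.4; primary income: compensation earned by residents employed abroad 299.2.)

-45.5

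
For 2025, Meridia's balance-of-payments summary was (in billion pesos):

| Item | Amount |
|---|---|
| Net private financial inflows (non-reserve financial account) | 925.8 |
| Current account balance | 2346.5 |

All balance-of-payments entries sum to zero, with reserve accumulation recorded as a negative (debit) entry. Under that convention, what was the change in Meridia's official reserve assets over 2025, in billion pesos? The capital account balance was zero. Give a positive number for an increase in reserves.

Official reserve transactions balance = -(2346.5 + 925.8) = -3272.3
An accumulation of reserves is recorded as a debit (negative entry), so the change in the stock of reserves is the negative of that balance.
Change in official reserves = -(-3272.3) = 3272.3

3272.3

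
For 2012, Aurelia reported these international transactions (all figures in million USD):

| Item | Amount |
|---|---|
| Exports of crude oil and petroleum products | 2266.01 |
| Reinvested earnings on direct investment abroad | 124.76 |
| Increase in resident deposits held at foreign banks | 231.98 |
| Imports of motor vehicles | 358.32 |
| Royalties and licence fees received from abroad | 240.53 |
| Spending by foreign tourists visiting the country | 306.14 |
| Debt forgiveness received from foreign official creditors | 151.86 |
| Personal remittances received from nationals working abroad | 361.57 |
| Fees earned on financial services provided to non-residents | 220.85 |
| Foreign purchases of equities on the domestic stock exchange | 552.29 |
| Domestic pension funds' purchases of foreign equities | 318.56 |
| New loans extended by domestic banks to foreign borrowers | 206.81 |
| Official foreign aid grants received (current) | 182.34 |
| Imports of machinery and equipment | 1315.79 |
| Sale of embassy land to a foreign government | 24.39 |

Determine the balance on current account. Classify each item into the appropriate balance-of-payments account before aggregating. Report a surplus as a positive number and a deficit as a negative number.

Goods: -1315.79 - 358.32 + 2266.01 = 591.90
Services: 240.53 + 306.14 + 220.85 = 767.52
Primary income: 124.76
Secondary income: 182.34 + 361.57 = 543.91
Current account = 591.90 + 767.52 + 124.76 + 543.91 = 2028.09
(Excluded from the current account — financial account: increase in resident deposits held at foreign banks 231.98, foreign purchases of equities on the domestic stock exchange 552.29, domestic pension funds' purchases of foreign equities 318.56, new loans extended by domestic banks to foreign borrowers 206.81; capital account: debt forgiveness received from foreign official creditors 151.86, sale of embassy land to a foreign government 24.39.)

2028.09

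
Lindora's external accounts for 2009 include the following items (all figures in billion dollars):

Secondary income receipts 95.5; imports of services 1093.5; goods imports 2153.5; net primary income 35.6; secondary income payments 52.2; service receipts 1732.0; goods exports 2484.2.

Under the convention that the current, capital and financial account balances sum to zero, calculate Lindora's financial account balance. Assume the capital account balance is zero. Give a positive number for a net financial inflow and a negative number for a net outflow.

Goods balance = 2484.2 - 2153.5 = 330.7
Services balance = 1732.0 - 1093.5 = 638.5
Trade balance (goods + services) = 330.7 + 638.5 = 969.2
Net primary income = 35.6
Net secondary income = 95.5 - 52.2 = 43.3
Current account = 969.2 + 35.6 + 43.3 = 1048.1
Financial account = -(1048.1) = -1048.1

-1048.1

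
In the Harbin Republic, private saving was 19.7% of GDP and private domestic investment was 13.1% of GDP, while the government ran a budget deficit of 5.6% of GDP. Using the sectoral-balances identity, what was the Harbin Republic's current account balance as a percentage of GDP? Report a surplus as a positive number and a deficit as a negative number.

By the sectoral-balances identity, CA = (S_private - I) + (T - G).
Private balance = 19.7 - 13.1 = 6.6
Government balance (T - G) = -5.6
CA = 6.6 + (-5.6) = 1.0

1.0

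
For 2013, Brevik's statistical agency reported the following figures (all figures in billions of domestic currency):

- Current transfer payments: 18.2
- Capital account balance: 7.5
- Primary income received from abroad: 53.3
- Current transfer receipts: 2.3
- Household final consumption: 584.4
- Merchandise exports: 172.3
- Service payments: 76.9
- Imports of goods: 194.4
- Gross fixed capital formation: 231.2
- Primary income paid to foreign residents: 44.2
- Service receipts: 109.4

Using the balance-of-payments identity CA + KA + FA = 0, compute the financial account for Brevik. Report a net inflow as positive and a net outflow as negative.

-11.1

Goods balance = 172.3 - 194.4 = -22.1
Services balance = 109.4 - 76.9 = 32.5
Trade balance (goods + services) = -22.1 + 32.5 = 10.4
Net primary income = 53.3 - 44.2 = 9.1
Net secondary income = 2.3 - 18.2 = -15.9
Current account = 10.4 + 9.1 + (-15.9) = 3.6
Financial account = -(3.6 + 7.5) = -11.1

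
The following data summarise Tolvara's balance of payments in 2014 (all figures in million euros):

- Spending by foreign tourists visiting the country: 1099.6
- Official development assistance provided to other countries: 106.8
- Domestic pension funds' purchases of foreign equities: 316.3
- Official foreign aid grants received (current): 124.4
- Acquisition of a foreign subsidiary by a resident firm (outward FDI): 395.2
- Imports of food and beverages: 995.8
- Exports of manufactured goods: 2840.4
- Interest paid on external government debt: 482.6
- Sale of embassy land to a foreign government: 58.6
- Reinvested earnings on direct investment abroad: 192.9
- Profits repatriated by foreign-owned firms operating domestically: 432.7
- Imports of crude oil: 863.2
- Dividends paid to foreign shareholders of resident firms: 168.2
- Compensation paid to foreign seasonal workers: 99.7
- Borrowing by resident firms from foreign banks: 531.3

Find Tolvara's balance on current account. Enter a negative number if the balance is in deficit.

1108.3

Goods: 2840.4 - 863.2 - 995.8 = 981.4
Services: 1099.6
Primary income: -99.7 + 192.9 - 482.6 - 168.2 - 432.7 = -990.3
Secondary income: 124.4 - 106.8 = 17.6
Current account = 981.4 + 1099.6 + (-990.3) + 17.6 = 1108.3
(Excluded from the current account — financial account: domestic pension funds' purchases of foreign equities 316.3, acquisition of a foreign subsidiary by a resident firm (outward FDI) 395.2, borrowing by resident firms from foreign banks 531.3; capital account: sale of embassy land to a foreign government 58.6.)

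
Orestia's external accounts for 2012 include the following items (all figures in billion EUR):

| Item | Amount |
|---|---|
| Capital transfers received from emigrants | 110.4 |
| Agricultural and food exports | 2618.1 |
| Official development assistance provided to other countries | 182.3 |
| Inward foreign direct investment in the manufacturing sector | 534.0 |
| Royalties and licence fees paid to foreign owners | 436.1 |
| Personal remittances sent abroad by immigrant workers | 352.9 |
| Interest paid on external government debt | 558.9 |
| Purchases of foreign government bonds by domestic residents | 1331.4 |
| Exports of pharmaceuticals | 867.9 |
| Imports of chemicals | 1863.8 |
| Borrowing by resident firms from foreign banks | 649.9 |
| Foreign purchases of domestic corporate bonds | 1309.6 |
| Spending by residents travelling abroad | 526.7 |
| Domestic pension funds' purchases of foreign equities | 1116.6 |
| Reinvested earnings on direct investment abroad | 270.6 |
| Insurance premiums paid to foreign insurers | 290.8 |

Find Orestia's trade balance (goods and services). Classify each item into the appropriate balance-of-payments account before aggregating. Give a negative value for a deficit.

368.6

Goods: 2618.1 - 1863.8 + 867.9 = 1622.2
Services: -290.8 - 436.1 - 526.7 = -1253.6
Trade balance = 1622.2 + (-1253.6) = 368.6
(Excluded from the trade balance — capital account: capital transfers received from emigrants 110.4; secondary income: official development assistance provided to other countries 182.3, personal remittances sent abroad by immigrant workers 352.9; financial account: inward foreign direct investment in the manufacturing sector 534.0, purchases of foreign government bonds by domestic residents 1331.4, borrowing by resident firms from foreign banks 649.9, foreign purchases of domestic corporate bonds 1309.6, domestic pension funds' purchases of foreign equities 1116.6; primary income: interest paid on external government debt 558.9, reinvested earnings on direct investment abroad 270.6.)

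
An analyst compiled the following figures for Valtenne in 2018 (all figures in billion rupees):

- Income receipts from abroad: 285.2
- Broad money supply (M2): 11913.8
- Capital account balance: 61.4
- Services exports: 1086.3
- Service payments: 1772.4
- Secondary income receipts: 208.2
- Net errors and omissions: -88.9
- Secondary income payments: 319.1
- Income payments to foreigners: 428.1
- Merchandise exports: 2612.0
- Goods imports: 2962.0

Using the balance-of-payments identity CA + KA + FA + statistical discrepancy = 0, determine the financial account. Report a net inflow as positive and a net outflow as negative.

1317.4

Goods balance = 2612.0 - 2962.0 = -350.0
Services balance = 1086.3 - 1772.4 = -686.1
Trade balance (goods + services) = -350.0 + (-686.1) = -1036.1
Net primary income = 285.2 - 428.1 = -142.9
Net secondary income = 208.2 - 319.1 = -110.9
Current account = -1036.1 + (-142.9) + (-110.9) = -1289.9
Financial account = -(-1289.9 + 61.4 + (-88.9)) = 1317.4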